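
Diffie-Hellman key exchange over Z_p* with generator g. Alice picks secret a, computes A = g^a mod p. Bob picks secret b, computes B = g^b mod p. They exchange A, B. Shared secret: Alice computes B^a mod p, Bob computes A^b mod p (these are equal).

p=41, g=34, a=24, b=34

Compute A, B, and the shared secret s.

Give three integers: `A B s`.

Answer: 18 39 16

Derivation:
A = 34^24 mod 41  (bits of 24 = 11000)
  bit 0 = 1: r = r^2 * 34 mod 41 = 1^2 * 34 = 1*34 = 34
  bit 1 = 1: r = r^2 * 34 mod 41 = 34^2 * 34 = 8*34 = 26
  bit 2 = 0: r = r^2 mod 41 = 26^2 = 20
  bit 3 = 0: r = r^2 mod 41 = 20^2 = 31
  bit 4 = 0: r = r^2 mod 41 = 31^2 = 18
  -> A = 18
B = 34^34 mod 41  (bits of 34 = 100010)
  bit 0 = 1: r = r^2 * 34 mod 41 = 1^2 * 34 = 1*34 = 34
  bit 1 = 0: r = r^2 mod 41 = 34^2 = 8
  bit 2 = 0: r = r^2 mod 41 = 8^2 = 23
  bit 3 = 0: r = r^2 mod 41 = 23^2 = 37
  bit 4 = 1: r = r^2 * 34 mod 41 = 37^2 * 34 = 16*34 = 11
  bit 5 = 0: r = r^2 mod 41 = 11^2 = 39
  -> B = 39
s = B^a = 39^24 mod 41  (bits of 24 = 11000)
  bit 0 = 1: r = r^2 * 39 mod 41 = 1^2 * 39 = 1*39 = 39
  bit 1 = 1: r = r^2 * 39 mod 41 = 39^2 * 39 = 4*39 = 33
  bit 2 = 0: r = r^2 mod 41 = 33^2 = 23
  bit 3 = 0: r = r^2 mod 41 = 23^2 = 37
  bit 4 = 0: r = r^2 mod 41 = 37^2 = 16
  -> s = B^a = 16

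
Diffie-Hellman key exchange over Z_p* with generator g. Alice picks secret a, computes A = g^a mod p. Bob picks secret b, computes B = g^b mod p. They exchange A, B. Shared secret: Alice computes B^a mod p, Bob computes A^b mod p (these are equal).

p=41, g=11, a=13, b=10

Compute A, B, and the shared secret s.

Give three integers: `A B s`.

A = 11^13 mod 41  (bits of 13 = 1101)
  bit 0 = 1: r = r^2 * 11 mod 41 = 1^2 * 11 = 1*11 = 11
  bit 1 = 1: r = r^2 * 11 mod 41 = 11^2 * 11 = 39*11 = 19
  bit 2 = 0: r = r^2 mod 41 = 19^2 = 33
  bit 3 = 1: r = r^2 * 11 mod 41 = 33^2 * 11 = 23*11 = 7
  -> A = 7
B = 11^10 mod 41  (bits of 10 = 1010)
  bit 0 = 1: r = r^2 * 11 mod 41 = 1^2 * 11 = 1*11 = 11
  bit 1 = 0: r = r^2 mod 41 = 11^2 = 39
  bit 2 = 1: r = r^2 * 11 mod 41 = 39^2 * 11 = 4*11 = 3
  bit 3 = 0: r = r^2 mod 41 = 3^2 = 9
  -> B = 9
s = B^a = 9^13 mod 41  (bits of 13 = 1101)
  bit 0 = 1: r = r^2 * 9 mod 41 = 1^2 * 9 = 1*9 = 9
  bit 1 = 1: r = r^2 * 9 mod 41 = 9^2 * 9 = 40*9 = 32
  bit 2 = 0: r = r^2 mod 41 = 32^2 = 40
  bit 3 = 1: r = r^2 * 9 mod 41 = 40^2 * 9 = 1*9 = 9
  -> s = B^a = 9

Answer: 7 9 9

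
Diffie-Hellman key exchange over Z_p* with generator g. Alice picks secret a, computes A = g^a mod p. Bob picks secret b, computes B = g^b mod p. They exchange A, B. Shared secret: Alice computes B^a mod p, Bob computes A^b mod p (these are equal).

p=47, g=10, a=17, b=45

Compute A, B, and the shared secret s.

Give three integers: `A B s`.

A = 10^17 mod 47  (bits of 17 = 10001)
  bit 0 = 1: r = r^2 * 10 mod 47 = 1^2 * 10 = 1*10 = 10
  bit 1 = 0: r = r^2 mod 47 = 10^2 = 6
  bit 2 = 0: r = r^2 mod 47 = 6^2 = 36
  bit 3 = 0: r = r^2 mod 47 = 36^2 = 27
  bit 4 = 1: r = r^2 * 10 mod 47 = 27^2 * 10 = 24*10 = 5
  -> A = 5
B = 10^45 mod 47  (bits of 45 = 101101)
  bit 0 = 1: r = r^2 * 10 mod 47 = 1^2 * 10 = 1*10 = 10
  bit 1 = 0: r = r^2 mod 47 = 10^2 = 6
  bit 2 = 1: r = r^2 * 10 mod 47 = 6^2 * 10 = 36*10 = 31
  bit 3 = 1: r = r^2 * 10 mod 47 = 31^2 * 10 = 21*10 = 22
  bit 4 = 0: r = r^2 mod 47 = 22^2 = 14
  bit 5 = 1: r = r^2 * 10 mod 47 = 14^2 * 10 = 8*10 = 33
  -> B = 33
s = B^a = 33^17 mod 47  (bits of 17 = 10001)
  bit 0 = 1: r = r^2 * 33 mod 47 = 1^2 * 33 = 1*33 = 33
  bit 1 = 0: r = r^2 mod 47 = 33^2 = 8
  bit 2 = 0: r = r^2 mod 47 = 8^2 = 17
  bit 3 = 0: r = r^2 mod 47 = 17^2 = 7
  bit 4 = 1: r = r^2 * 33 mod 47 = 7^2 * 33 = 2*33 = 19
  -> s = B^a = 19

Answer: 5 33 19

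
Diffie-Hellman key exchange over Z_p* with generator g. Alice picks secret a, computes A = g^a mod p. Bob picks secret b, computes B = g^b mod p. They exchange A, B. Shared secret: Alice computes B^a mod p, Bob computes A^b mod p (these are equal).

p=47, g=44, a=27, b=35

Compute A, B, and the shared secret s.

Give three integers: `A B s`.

A = 44^27 mod 47  (bits of 27 = 11011)
  bit 0 = 1: r = r^2 * 44 mod 47 = 1^2 * 44 = 1*44 = 44
  bit 1 = 1: r = r^2 * 44 mod 47 = 44^2 * 44 = 9*44 = 20
  bit 2 = 0: r = r^2 mod 47 = 20^2 = 24
  bit 3 = 1: r = r^2 * 44 mod 47 = 24^2 * 44 = 12*44 = 11
  bit 4 = 1: r = r^2 * 44 mod 47 = 11^2 * 44 = 27*44 = 13
  -> A = 13
B = 44^35 mod 47  (bits of 35 = 100011)
  bit 0 = 1: r = r^2 * 44 mod 47 = 1^2 * 44 = 1*44 = 44
  bit 1 = 0: r = r^2 mod 47 = 44^2 = 9
  bit 2 = 0: r = r^2 mod 47 = 9^2 = 34
  bit 3 = 0: r = r^2 mod 47 = 34^2 = 28
  bit 4 = 1: r = r^2 * 44 mod 47 = 28^2 * 44 = 32*44 = 45
  bit 5 = 1: r = r^2 * 44 mod 47 = 45^2 * 44 = 4*44 = 35
  -> B = 35
s = B^a = 35^27 mod 47  (bits of 27 = 11011)
  bit 0 = 1: r = r^2 * 35 mod 47 = 1^2 * 35 = 1*35 = 35
  bit 1 = 1: r = r^2 * 35 mod 47 = 35^2 * 35 = 3*35 = 11
  bit 2 = 0: r = r^2 mod 47 = 11^2 = 27
  bit 3 = 1: r = r^2 * 35 mod 47 = 27^2 * 35 = 24*35 = 41
  bit 4 = 1: r = r^2 * 35 mod 47 = 41^2 * 35 = 36*35 = 38
  -> s = B^a = 38

Answer: 13 35 38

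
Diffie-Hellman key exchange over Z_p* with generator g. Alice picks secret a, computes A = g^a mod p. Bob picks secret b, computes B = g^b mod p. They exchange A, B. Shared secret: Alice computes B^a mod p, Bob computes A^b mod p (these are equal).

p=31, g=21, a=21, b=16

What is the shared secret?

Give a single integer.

Answer: 2

Derivation:
A = 21^21 mod 31  (bits of 21 = 10101)
  bit 0 = 1: r = r^2 * 21 mod 31 = 1^2 * 21 = 1*21 = 21
  bit 1 = 0: r = r^2 mod 31 = 21^2 = 7
  bit 2 = 1: r = r^2 * 21 mod 31 = 7^2 * 21 = 18*21 = 6
  bit 3 = 0: r = r^2 mod 31 = 6^2 = 5
  bit 4 = 1: r = r^2 * 21 mod 31 = 5^2 * 21 = 25*21 = 29
  -> A = 29
B = 21^16 mod 31  (bits of 16 = 10000)
  bit 0 = 1: r = r^2 * 21 mod 31 = 1^2 * 21 = 1*21 = 21
  bit 1 = 0: r = r^2 mod 31 = 21^2 = 7
  bit 2 = 0: r = r^2 mod 31 = 7^2 = 18
  bit 3 = 0: r = r^2 mod 31 = 18^2 = 14
  bit 4 = 0: r = r^2 mod 31 = 14^2 = 10
  -> B = 10
s = B^a = 10^21 mod 31  (bits of 21 = 10101)
  bit 0 = 1: r = r^2 * 10 mod 31 = 1^2 * 10 = 1*10 = 10
  bit 1 = 0: r = r^2 mod 31 = 10^2 = 7
  bit 2 = 1: r = r^2 * 10 mod 31 = 7^2 * 10 = 18*10 = 25
  bit 3 = 0: r = r^2 mod 31 = 25^2 = 5
  bit 4 = 1: r = r^2 * 10 mod 31 = 5^2 * 10 = 25*10 = 2
  -> s = B^a = 2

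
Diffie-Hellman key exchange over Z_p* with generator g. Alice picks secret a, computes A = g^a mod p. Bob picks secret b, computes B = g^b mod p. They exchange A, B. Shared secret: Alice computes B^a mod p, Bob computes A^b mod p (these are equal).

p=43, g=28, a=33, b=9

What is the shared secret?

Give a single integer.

A = 28^33 mod 43  (bits of 33 = 100001)
  bit 0 = 1: r = r^2 * 28 mod 43 = 1^2 * 28 = 1*28 = 28
  bit 1 = 0: r = r^2 mod 43 = 28^2 = 10
  bit 2 = 0: r = r^2 mod 43 = 10^2 = 14
  bit 3 = 0: r = r^2 mod 43 = 14^2 = 24
  bit 4 = 0: r = r^2 mod 43 = 24^2 = 17
  bit 5 = 1: r = r^2 * 28 mod 43 = 17^2 * 28 = 31*28 = 8
  -> A = 8
B = 28^9 mod 43  (bits of 9 = 1001)
  bit 0 = 1: r = r^2 * 28 mod 43 = 1^2 * 28 = 1*28 = 28
  bit 1 = 0: r = r^2 mod 43 = 28^2 = 10
  bit 2 = 0: r = r^2 mod 43 = 10^2 = 14
  bit 3 = 1: r = r^2 * 28 mod 43 = 14^2 * 28 = 24*28 = 27
  -> B = 27
s = B^a = 27^33 mod 43  (bits of 33 = 100001)
  bit 0 = 1: r = r^2 * 27 mod 43 = 1^2 * 27 = 1*27 = 27
  bit 1 = 0: r = r^2 mod 43 = 27^2 = 41
  bit 2 = 0: r = r^2 mod 43 = 41^2 = 4
  bit 3 = 0: r = r^2 mod 43 = 4^2 = 16
  bit 4 = 0: r = r^2 mod 43 = 16^2 = 41
  bit 5 = 1: r = r^2 * 27 mod 43 = 41^2 * 27 = 4*27 = 22
  -> s = B^a = 22

Answer: 22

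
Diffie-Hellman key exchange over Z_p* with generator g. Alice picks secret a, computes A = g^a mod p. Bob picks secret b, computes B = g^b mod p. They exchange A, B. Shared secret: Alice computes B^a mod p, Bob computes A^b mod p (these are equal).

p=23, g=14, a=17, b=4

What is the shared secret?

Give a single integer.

A = 14^17 mod 23  (bits of 17 = 10001)
  bit 0 = 1: r = r^2 * 14 mod 23 = 1^2 * 14 = 1*14 = 14
  bit 1 = 0: r = r^2 mod 23 = 14^2 = 12
  bit 2 = 0: r = r^2 mod 23 = 12^2 = 6
  bit 3 = 0: r = r^2 mod 23 = 6^2 = 13
  bit 4 = 1: r = r^2 * 14 mod 23 = 13^2 * 14 = 8*14 = 20
  -> A = 20
B = 14^4 mod 23  (bits of 4 = 100)
  bit 0 = 1: r = r^2 * 14 mod 23 = 1^2 * 14 = 1*14 = 14
  bit 1 = 0: r = r^2 mod 23 = 14^2 = 12
  bit 2 = 0: r = r^2 mod 23 = 12^2 = 6
  -> B = 6
s = B^a = 6^17 mod 23  (bits of 17 = 10001)
  bit 0 = 1: r = r^2 * 6 mod 23 = 1^2 * 6 = 1*6 = 6
  bit 1 = 0: r = r^2 mod 23 = 6^2 = 13
  bit 2 = 0: r = r^2 mod 23 = 13^2 = 8
  bit 3 = 0: r = r^2 mod 23 = 8^2 = 18
  bit 4 = 1: r = r^2 * 6 mod 23 = 18^2 * 6 = 2*6 = 12
  -> s = B^a = 12

Answer: 12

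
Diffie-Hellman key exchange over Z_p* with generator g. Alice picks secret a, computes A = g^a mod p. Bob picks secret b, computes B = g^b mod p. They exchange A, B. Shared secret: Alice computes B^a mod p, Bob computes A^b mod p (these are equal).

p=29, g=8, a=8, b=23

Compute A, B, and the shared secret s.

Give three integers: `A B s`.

Answer: 20 14 23

Derivation:
A = 8^8 mod 29  (bits of 8 = 1000)
  bit 0 = 1: r = r^2 * 8 mod 29 = 1^2 * 8 = 1*8 = 8
  bit 1 = 0: r = r^2 mod 29 = 8^2 = 6
  bit 2 = 0: r = r^2 mod 29 = 6^2 = 7
  bit 3 = 0: r = r^2 mod 29 = 7^2 = 20
  -> A = 20
B = 8^23 mod 29  (bits of 23 = 10111)
  bit 0 = 1: r = r^2 * 8 mod 29 = 1^2 * 8 = 1*8 = 8
  bit 1 = 0: r = r^2 mod 29 = 8^2 = 6
  bit 2 = 1: r = r^2 * 8 mod 29 = 6^2 * 8 = 7*8 = 27
  bit 3 = 1: r = r^2 * 8 mod 29 = 27^2 * 8 = 4*8 = 3
  bit 4 = 1: r = r^2 * 8 mod 29 = 3^2 * 8 = 9*8 = 14
  -> B = 14
s = B^a = 14^8 mod 29  (bits of 8 = 1000)
  bit 0 = 1: r = r^2 * 14 mod 29 = 1^2 * 14 = 1*14 = 14
  bit 1 = 0: r = r^2 mod 29 = 14^2 = 22
  bit 2 = 0: r = r^2 mod 29 = 22^2 = 20
  bit 3 = 0: r = r^2 mod 29 = 20^2 = 23
  -> s = B^a = 23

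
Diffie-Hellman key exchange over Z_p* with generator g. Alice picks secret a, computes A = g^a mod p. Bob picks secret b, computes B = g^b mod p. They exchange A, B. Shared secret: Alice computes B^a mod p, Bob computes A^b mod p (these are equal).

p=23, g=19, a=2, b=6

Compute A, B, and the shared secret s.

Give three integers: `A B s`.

A = 19^2 mod 23  (bits of 2 = 10)
  bit 0 = 1: r = r^2 * 19 mod 23 = 1^2 * 19 = 1*19 = 19
  bit 1 = 0: r = r^2 mod 23 = 19^2 = 16
  -> A = 16
B = 19^6 mod 23  (bits of 6 = 110)
  bit 0 = 1: r = r^2 * 19 mod 23 = 1^2 * 19 = 1*19 = 19
  bit 1 = 1: r = r^2 * 19 mod 23 = 19^2 * 19 = 16*19 = 5
  bit 2 = 0: r = r^2 mod 23 = 5^2 = 2
  -> B = 2
s = B^a = 2^2 mod 23  (bits of 2 = 10)
  bit 0 = 1: r = r^2 * 2 mod 23 = 1^2 * 2 = 1*2 = 2
  bit 1 = 0: r = r^2 mod 23 = 2^2 = 4
  -> s = B^a = 4

Answer: 16 2 4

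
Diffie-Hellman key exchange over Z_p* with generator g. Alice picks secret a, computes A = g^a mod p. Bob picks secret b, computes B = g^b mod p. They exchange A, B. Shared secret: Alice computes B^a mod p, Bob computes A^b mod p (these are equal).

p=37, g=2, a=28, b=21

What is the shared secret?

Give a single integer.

Answer: 26

Derivation:
A = 2^28 mod 37  (bits of 28 = 11100)
  bit 0 = 1: r = r^2 * 2 mod 37 = 1^2 * 2 = 1*2 = 2
  bit 1 = 1: r = r^2 * 2 mod 37 = 2^2 * 2 = 4*2 = 8
  bit 2 = 1: r = r^2 * 2 mod 37 = 8^2 * 2 = 27*2 = 17
  bit 3 = 0: r = r^2 mod 37 = 17^2 = 30
  bit 4 = 0: r = r^2 mod 37 = 30^2 = 12
  -> A = 12
B = 2^21 mod 37  (bits of 21 = 10101)
  bit 0 = 1: r = r^2 * 2 mod 37 = 1^2 * 2 = 1*2 = 2
  bit 1 = 0: r = r^2 mod 37 = 2^2 = 4
  bit 2 = 1: r = r^2 * 2 mod 37 = 4^2 * 2 = 16*2 = 32
  bit 3 = 0: r = r^2 mod 37 = 32^2 = 25
  bit 4 = 1: r = r^2 * 2 mod 37 = 25^2 * 2 = 33*2 = 29
  -> B = 29
s = B^a = 29^28 mod 37  (bits of 28 = 11100)
  bit 0 = 1: r = r^2 * 29 mod 37 = 1^2 * 29 = 1*29 = 29
  bit 1 = 1: r = r^2 * 29 mod 37 = 29^2 * 29 = 27*29 = 6
  bit 2 = 1: r = r^2 * 29 mod 37 = 6^2 * 29 = 36*29 = 8
  bit 3 = 0: r = r^2 mod 37 = 8^2 = 27
  bit 4 = 0: r = r^2 mod 37 = 27^2 = 26
  -> s = B^a = 26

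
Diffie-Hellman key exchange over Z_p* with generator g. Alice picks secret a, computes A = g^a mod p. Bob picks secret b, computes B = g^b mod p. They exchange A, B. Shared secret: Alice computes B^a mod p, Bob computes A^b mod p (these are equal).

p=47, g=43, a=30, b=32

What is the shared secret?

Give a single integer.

A = 43^30 mod 47  (bits of 30 = 11110)
  bit 0 = 1: r = r^2 * 43 mod 47 = 1^2 * 43 = 1*43 = 43
  bit 1 = 1: r = r^2 * 43 mod 47 = 43^2 * 43 = 16*43 = 30
  bit 2 = 1: r = r^2 * 43 mod 47 = 30^2 * 43 = 7*43 = 19
  bit 3 = 1: r = r^2 * 43 mod 47 = 19^2 * 43 = 32*43 = 13
  bit 4 = 0: r = r^2 mod 47 = 13^2 = 28
  -> A = 28
B = 43^32 mod 47  (bits of 32 = 100000)
  bit 0 = 1: r = r^2 * 43 mod 47 = 1^2 * 43 = 1*43 = 43
  bit 1 = 0: r = r^2 mod 47 = 43^2 = 16
  bit 2 = 0: r = r^2 mod 47 = 16^2 = 21
  bit 3 = 0: r = r^2 mod 47 = 21^2 = 18
  bit 4 = 0: r = r^2 mod 47 = 18^2 = 42
  bit 5 = 0: r = r^2 mod 47 = 42^2 = 25
  -> B = 25
s = B^a = 25^30 mod 47  (bits of 30 = 11110)
  bit 0 = 1: r = r^2 * 25 mod 47 = 1^2 * 25 = 1*25 = 25
  bit 1 = 1: r = r^2 * 25 mod 47 = 25^2 * 25 = 14*25 = 21
  bit 2 = 1: r = r^2 * 25 mod 47 = 21^2 * 25 = 18*25 = 27
  bit 3 = 1: r = r^2 * 25 mod 47 = 27^2 * 25 = 24*25 = 36
  bit 4 = 0: r = r^2 mod 47 = 36^2 = 27
  -> s = B^a = 27

Answer: 27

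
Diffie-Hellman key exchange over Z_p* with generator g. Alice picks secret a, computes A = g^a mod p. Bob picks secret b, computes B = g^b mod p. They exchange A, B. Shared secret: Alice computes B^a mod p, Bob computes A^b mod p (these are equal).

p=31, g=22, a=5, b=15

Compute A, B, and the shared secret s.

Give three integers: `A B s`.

A = 22^5 mod 31  (bits of 5 = 101)
  bit 0 = 1: r = r^2 * 22 mod 31 = 1^2 * 22 = 1*22 = 22
  bit 1 = 0: r = r^2 mod 31 = 22^2 = 19
  bit 2 = 1: r = r^2 * 22 mod 31 = 19^2 * 22 = 20*22 = 6
  -> A = 6
B = 22^15 mod 31  (bits of 15 = 1111)
  bit 0 = 1: r = r^2 * 22 mod 31 = 1^2 * 22 = 1*22 = 22
  bit 1 = 1: r = r^2 * 22 mod 31 = 22^2 * 22 = 19*22 = 15
  bit 2 = 1: r = r^2 * 22 mod 31 = 15^2 * 22 = 8*22 = 21
  bit 3 = 1: r = r^2 * 22 mod 31 = 21^2 * 22 = 7*22 = 30
  -> B = 30
s = B^a = 30^5 mod 31  (bits of 5 = 101)
  bit 0 = 1: r = r^2 * 30 mod 31 = 1^2 * 30 = 1*30 = 30
  bit 1 = 0: r = r^2 mod 31 = 30^2 = 1
  bit 2 = 1: r = r^2 * 30 mod 31 = 1^2 * 30 = 1*30 = 30
  -> s = B^a = 30

Answer: 6 30 30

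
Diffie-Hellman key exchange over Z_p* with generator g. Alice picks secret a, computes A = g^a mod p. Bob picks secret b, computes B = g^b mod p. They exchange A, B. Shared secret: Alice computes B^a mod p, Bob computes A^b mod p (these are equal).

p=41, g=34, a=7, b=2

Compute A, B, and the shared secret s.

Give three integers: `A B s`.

Answer: 24 8 2

Derivation:
A = 34^7 mod 41  (bits of 7 = 111)
  bit 0 = 1: r = r^2 * 34 mod 41 = 1^2 * 34 = 1*34 = 34
  bit 1 = 1: r = r^2 * 34 mod 41 = 34^2 * 34 = 8*34 = 26
  bit 2 = 1: r = r^2 * 34 mod 41 = 26^2 * 34 = 20*34 = 24
  -> A = 24
B = 34^2 mod 41  (bits of 2 = 10)
  bit 0 = 1: r = r^2 * 34 mod 41 = 1^2 * 34 = 1*34 = 34
  bit 1 = 0: r = r^2 mod 41 = 34^2 = 8
  -> B = 8
s = B^a = 8^7 mod 41  (bits of 7 = 111)
  bit 0 = 1: r = r^2 * 8 mod 41 = 1^2 * 8 = 1*8 = 8
  bit 1 = 1: r = r^2 * 8 mod 41 = 8^2 * 8 = 23*8 = 20
  bit 2 = 1: r = r^2 * 8 mod 41 = 20^2 * 8 = 31*8 = 2
  -> s = B^a = 2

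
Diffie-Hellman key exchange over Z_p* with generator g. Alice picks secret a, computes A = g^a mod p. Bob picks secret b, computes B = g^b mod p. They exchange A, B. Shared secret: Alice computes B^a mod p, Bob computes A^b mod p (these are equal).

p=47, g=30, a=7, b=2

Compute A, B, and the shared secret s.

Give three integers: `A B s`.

Answer: 44 7 9

Derivation:
A = 30^7 mod 47  (bits of 7 = 111)
  bit 0 = 1: r = r^2 * 30 mod 47 = 1^2 * 30 = 1*30 = 30
  bit 1 = 1: r = r^2 * 30 mod 47 = 30^2 * 30 = 7*30 = 22
  bit 2 = 1: r = r^2 * 30 mod 47 = 22^2 * 30 = 14*30 = 44
  -> A = 44
B = 30^2 mod 47  (bits of 2 = 10)
  bit 0 = 1: r = r^2 * 30 mod 47 = 1^2 * 30 = 1*30 = 30
  bit 1 = 0: r = r^2 mod 47 = 30^2 = 7
  -> B = 7
s = B^a = 7^7 mod 47  (bits of 7 = 111)
  bit 0 = 1: r = r^2 * 7 mod 47 = 1^2 * 7 = 1*7 = 7
  bit 1 = 1: r = r^2 * 7 mod 47 = 7^2 * 7 = 2*7 = 14
  bit 2 = 1: r = r^2 * 7 mod 47 = 14^2 * 7 = 8*7 = 9
  -> s = B^a = 9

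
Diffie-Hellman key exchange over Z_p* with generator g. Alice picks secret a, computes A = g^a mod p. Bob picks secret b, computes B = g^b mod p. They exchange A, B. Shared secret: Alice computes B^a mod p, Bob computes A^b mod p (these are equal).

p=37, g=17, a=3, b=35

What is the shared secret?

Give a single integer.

A = 17^3 mod 37  (bits of 3 = 11)
  bit 0 = 1: r = r^2 * 17 mod 37 = 1^2 * 17 = 1*17 = 17
  bit 1 = 1: r = r^2 * 17 mod 37 = 17^2 * 17 = 30*17 = 29
  -> A = 29
B = 17^35 mod 37  (bits of 35 = 100011)
  bit 0 = 1: r = r^2 * 17 mod 37 = 1^2 * 17 = 1*17 = 17
  bit 1 = 0: r = r^2 mod 37 = 17^2 = 30
  bit 2 = 0: r = r^2 mod 37 = 30^2 = 12
  bit 3 = 0: r = r^2 mod 37 = 12^2 = 33
  bit 4 = 1: r = r^2 * 17 mod 37 = 33^2 * 17 = 16*17 = 13
  bit 5 = 1: r = r^2 * 17 mod 37 = 13^2 * 17 = 21*17 = 24
  -> B = 24
s = B^a = 24^3 mod 37  (bits of 3 = 11)
  bit 0 = 1: r = r^2 * 24 mod 37 = 1^2 * 24 = 1*24 = 24
  bit 1 = 1: r = r^2 * 24 mod 37 = 24^2 * 24 = 21*24 = 23
  -> s = B^a = 23

Answer: 23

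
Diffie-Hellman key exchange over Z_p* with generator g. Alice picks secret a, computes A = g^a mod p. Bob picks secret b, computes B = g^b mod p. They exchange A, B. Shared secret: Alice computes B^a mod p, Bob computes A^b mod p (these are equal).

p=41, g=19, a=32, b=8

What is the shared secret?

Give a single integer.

Answer: 16

Derivation:
A = 19^32 mod 41  (bits of 32 = 100000)
  bit 0 = 1: r = r^2 * 19 mod 41 = 1^2 * 19 = 1*19 = 19
  bit 1 = 0: r = r^2 mod 41 = 19^2 = 33
  bit 2 = 0: r = r^2 mod 41 = 33^2 = 23
  bit 3 = 0: r = r^2 mod 41 = 23^2 = 37
  bit 4 = 0: r = r^2 mod 41 = 37^2 = 16
  bit 5 = 0: r = r^2 mod 41 = 16^2 = 10
  -> A = 10
B = 19^8 mod 41  (bits of 8 = 1000)
  bit 0 = 1: r = r^2 * 19 mod 41 = 1^2 * 19 = 1*19 = 19
  bit 1 = 0: r = r^2 mod 41 = 19^2 = 33
  bit 2 = 0: r = r^2 mod 41 = 33^2 = 23
  bit 3 = 0: r = r^2 mod 41 = 23^2 = 37
  -> B = 37
s = B^a = 37^32 mod 41  (bits of 32 = 100000)
  bit 0 = 1: r = r^2 * 37 mod 41 = 1^2 * 37 = 1*37 = 37
  bit 1 = 0: r = r^2 mod 41 = 37^2 = 16
  bit 2 = 0: r = r^2 mod 41 = 16^2 = 10
  bit 3 = 0: r = r^2 mod 41 = 10^2 = 18
  bit 4 = 0: r = r^2 mod 41 = 18^2 = 37
  bit 5 = 0: r = r^2 mod 41 = 37^2 = 16
  -> s = B^a = 16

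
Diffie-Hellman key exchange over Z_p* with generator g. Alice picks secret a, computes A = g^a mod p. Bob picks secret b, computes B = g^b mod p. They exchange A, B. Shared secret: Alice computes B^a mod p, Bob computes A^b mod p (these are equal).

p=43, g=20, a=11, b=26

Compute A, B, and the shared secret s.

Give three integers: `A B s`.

A = 20^11 mod 43  (bits of 11 = 1011)
  bit 0 = 1: r = r^2 * 20 mod 43 = 1^2 * 20 = 1*20 = 20
  bit 1 = 0: r = r^2 mod 43 = 20^2 = 13
  bit 2 = 1: r = r^2 * 20 mod 43 = 13^2 * 20 = 40*20 = 26
  bit 3 = 1: r = r^2 * 20 mod 43 = 26^2 * 20 = 31*20 = 18
  -> A = 18
B = 20^26 mod 43  (bits of 26 = 11010)
  bit 0 = 1: r = r^2 * 20 mod 43 = 1^2 * 20 = 1*20 = 20
  bit 1 = 1: r = r^2 * 20 mod 43 = 20^2 * 20 = 13*20 = 2
  bit 2 = 0: r = r^2 mod 43 = 2^2 = 4
  bit 3 = 1: r = r^2 * 20 mod 43 = 4^2 * 20 = 16*20 = 19
  bit 4 = 0: r = r^2 mod 43 = 19^2 = 17
  -> B = 17
s = B^a = 17^11 mod 43  (bits of 11 = 1011)
  bit 0 = 1: r = r^2 * 17 mod 43 = 1^2 * 17 = 1*17 = 17
  bit 1 = 0: r = r^2 mod 43 = 17^2 = 31
  bit 2 = 1: r = r^2 * 17 mod 43 = 31^2 * 17 = 15*17 = 40
  bit 3 = 1: r = r^2 * 17 mod 43 = 40^2 * 17 = 9*17 = 24
  -> s = B^a = 24

Answer: 18 17 24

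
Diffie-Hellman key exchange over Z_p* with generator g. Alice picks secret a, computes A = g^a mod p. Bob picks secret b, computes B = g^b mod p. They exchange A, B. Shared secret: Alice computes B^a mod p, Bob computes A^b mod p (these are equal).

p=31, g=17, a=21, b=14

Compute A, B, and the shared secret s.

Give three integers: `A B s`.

Answer: 23 20 4

Derivation:
A = 17^21 mod 31  (bits of 21 = 10101)
  bit 0 = 1: r = r^2 * 17 mod 31 = 1^2 * 17 = 1*17 = 17
  bit 1 = 0: r = r^2 mod 31 = 17^2 = 10
  bit 2 = 1: r = r^2 * 17 mod 31 = 10^2 * 17 = 7*17 = 26
  bit 3 = 0: r = r^2 mod 31 = 26^2 = 25
  bit 4 = 1: r = r^2 * 17 mod 31 = 25^2 * 17 = 5*17 = 23
  -> A = 23
B = 17^14 mod 31  (bits of 14 = 1110)
  bit 0 = 1: r = r^2 * 17 mod 31 = 1^2 * 17 = 1*17 = 17
  bit 1 = 1: r = r^2 * 17 mod 31 = 17^2 * 17 = 10*17 = 15
  bit 2 = 1: r = r^2 * 17 mod 31 = 15^2 * 17 = 8*17 = 12
  bit 3 = 0: r = r^2 mod 31 = 12^2 = 20
  -> B = 20
s = B^a = 20^21 mod 31  (bits of 21 = 10101)
  bit 0 = 1: r = r^2 * 20 mod 31 = 1^2 * 20 = 1*20 = 20
  bit 1 = 0: r = r^2 mod 31 = 20^2 = 28
  bit 2 = 1: r = r^2 * 20 mod 31 = 28^2 * 20 = 9*20 = 25
  bit 3 = 0: r = r^2 mod 31 = 25^2 = 5
  bit 4 = 1: r = r^2 * 20 mod 31 = 5^2 * 20 = 25*20 = 4
  -> s = B^a = 4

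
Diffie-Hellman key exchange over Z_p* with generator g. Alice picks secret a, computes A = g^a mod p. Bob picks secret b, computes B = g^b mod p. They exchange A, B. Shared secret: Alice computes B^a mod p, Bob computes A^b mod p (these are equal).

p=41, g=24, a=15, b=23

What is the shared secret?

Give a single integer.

A = 24^15 mod 41  (bits of 15 = 1111)
  bit 0 = 1: r = r^2 * 24 mod 41 = 1^2 * 24 = 1*24 = 24
  bit 1 = 1: r = r^2 * 24 mod 41 = 24^2 * 24 = 2*24 = 7
  bit 2 = 1: r = r^2 * 24 mod 41 = 7^2 * 24 = 8*24 = 28
  bit 3 = 1: r = r^2 * 24 mod 41 = 28^2 * 24 = 5*24 = 38
  -> A = 38
B = 24^23 mod 41  (bits of 23 = 10111)
  bit 0 = 1: r = r^2 * 24 mod 41 = 1^2 * 24 = 1*24 = 24
  bit 1 = 0: r = r^2 mod 41 = 24^2 = 2
  bit 2 = 1: r = r^2 * 24 mod 41 = 2^2 * 24 = 4*24 = 14
  bit 3 = 1: r = r^2 * 24 mod 41 = 14^2 * 24 = 32*24 = 30
  bit 4 = 1: r = r^2 * 24 mod 41 = 30^2 * 24 = 39*24 = 34
  -> B = 34
s = B^a = 34^15 mod 41  (bits of 15 = 1111)
  bit 0 = 1: r = r^2 * 34 mod 41 = 1^2 * 34 = 1*34 = 34
  bit 1 = 1: r = r^2 * 34 mod 41 = 34^2 * 34 = 8*34 = 26
  bit 2 = 1: r = r^2 * 34 mod 41 = 26^2 * 34 = 20*34 = 24
  bit 3 = 1: r = r^2 * 34 mod 41 = 24^2 * 34 = 2*34 = 27
  -> s = B^a = 27

Answer: 27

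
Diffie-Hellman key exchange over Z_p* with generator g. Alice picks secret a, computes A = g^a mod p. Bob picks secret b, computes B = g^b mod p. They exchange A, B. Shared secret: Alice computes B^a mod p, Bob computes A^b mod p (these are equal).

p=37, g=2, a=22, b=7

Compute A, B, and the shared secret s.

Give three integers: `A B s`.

Answer: 21 17 25

Derivation:
A = 2^22 mod 37  (bits of 22 = 10110)
  bit 0 = 1: r = r^2 * 2 mod 37 = 1^2 * 2 = 1*2 = 2
  bit 1 = 0: r = r^2 mod 37 = 2^2 = 4
  bit 2 = 1: r = r^2 * 2 mod 37 = 4^2 * 2 = 16*2 = 32
  bit 3 = 1: r = r^2 * 2 mod 37 = 32^2 * 2 = 25*2 = 13
  bit 4 = 0: r = r^2 mod 37 = 13^2 = 21
  -> A = 21
B = 2^7 mod 37  (bits of 7 = 111)
  bit 0 = 1: r = r^2 * 2 mod 37 = 1^2 * 2 = 1*2 = 2
  bit 1 = 1: r = r^2 * 2 mod 37 = 2^2 * 2 = 4*2 = 8
  bit 2 = 1: r = r^2 * 2 mod 37 = 8^2 * 2 = 27*2 = 17
  -> B = 17
s = B^a = 17^22 mod 37  (bits of 22 = 10110)
  bit 0 = 1: r = r^2 * 17 mod 37 = 1^2 * 17 = 1*17 = 17
  bit 1 = 0: r = r^2 mod 37 = 17^2 = 30
  bit 2 = 1: r = r^2 * 17 mod 37 = 30^2 * 17 = 12*17 = 19
  bit 3 = 1: r = r^2 * 17 mod 37 = 19^2 * 17 = 28*17 = 32
  bit 4 = 0: r = r^2 mod 37 = 32^2 = 25
  -> s = B^a = 25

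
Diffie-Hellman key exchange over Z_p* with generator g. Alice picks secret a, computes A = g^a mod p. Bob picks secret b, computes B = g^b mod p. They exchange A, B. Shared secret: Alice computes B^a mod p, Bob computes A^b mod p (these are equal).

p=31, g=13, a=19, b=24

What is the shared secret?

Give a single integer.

A = 13^19 mod 31  (bits of 19 = 10011)
  bit 0 = 1: r = r^2 * 13 mod 31 = 1^2 * 13 = 1*13 = 13
  bit 1 = 0: r = r^2 mod 31 = 13^2 = 14
  bit 2 = 0: r = r^2 mod 31 = 14^2 = 10
  bit 3 = 1: r = r^2 * 13 mod 31 = 10^2 * 13 = 7*13 = 29
  bit 4 = 1: r = r^2 * 13 mod 31 = 29^2 * 13 = 4*13 = 21
  -> A = 21
B = 13^24 mod 31  (bits of 24 = 11000)
  bit 0 = 1: r = r^2 * 13 mod 31 = 1^2 * 13 = 1*13 = 13
  bit 1 = 1: r = r^2 * 13 mod 31 = 13^2 * 13 = 14*13 = 27
  bit 2 = 0: r = r^2 mod 31 = 27^2 = 16
  bit 3 = 0: r = r^2 mod 31 = 16^2 = 8
  bit 4 = 0: r = r^2 mod 31 = 8^2 = 2
  -> B = 2
s = B^a = 2^19 mod 31  (bits of 19 = 10011)
  bit 0 = 1: r = r^2 * 2 mod 31 = 1^2 * 2 = 1*2 = 2
  bit 1 = 0: r = r^2 mod 31 = 2^2 = 4
  bit 2 = 0: r = r^2 mod 31 = 4^2 = 16
  bit 3 = 1: r = r^2 * 2 mod 31 = 16^2 * 2 = 8*2 = 16
  bit 4 = 1: r = r^2 * 2 mod 31 = 16^2 * 2 = 8*2 = 16
  -> s = B^a = 16

Answer: 16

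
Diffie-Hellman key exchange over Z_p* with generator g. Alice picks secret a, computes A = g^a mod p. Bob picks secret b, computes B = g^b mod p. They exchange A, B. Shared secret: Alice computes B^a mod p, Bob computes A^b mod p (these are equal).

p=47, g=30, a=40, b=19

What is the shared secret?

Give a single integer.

Answer: 17

Derivation:
A = 30^40 mod 47  (bits of 40 = 101000)
  bit 0 = 1: r = r^2 * 30 mod 47 = 1^2 * 30 = 1*30 = 30
  bit 1 = 0: r = r^2 mod 47 = 30^2 = 7
  bit 2 = 1: r = r^2 * 30 mod 47 = 7^2 * 30 = 2*30 = 13
  bit 3 = 0: r = r^2 mod 47 = 13^2 = 28
  bit 4 = 0: r = r^2 mod 47 = 28^2 = 32
  bit 5 = 0: r = r^2 mod 47 = 32^2 = 37
  -> A = 37
B = 30^19 mod 47  (bits of 19 = 10011)
  bit 0 = 1: r = r^2 * 30 mod 47 = 1^2 * 30 = 1*30 = 30
  bit 1 = 0: r = r^2 mod 47 = 30^2 = 7
  bit 2 = 0: r = r^2 mod 47 = 7^2 = 2
  bit 3 = 1: r = r^2 * 30 mod 47 = 2^2 * 30 = 4*30 = 26
  bit 4 = 1: r = r^2 * 30 mod 47 = 26^2 * 30 = 18*30 = 23
  -> B = 23
s = B^a = 23^40 mod 47  (bits of 40 = 101000)
  bit 0 = 1: r = r^2 * 23 mod 47 = 1^2 * 23 = 1*23 = 23
  bit 1 = 0: r = r^2 mod 47 = 23^2 = 12
  bit 2 = 1: r = r^2 * 23 mod 47 = 12^2 * 23 = 3*23 = 22
  bit 3 = 0: r = r^2 mod 47 = 22^2 = 14
  bit 4 = 0: r = r^2 mod 47 = 14^2 = 8
  bit 5 = 0: r = r^2 mod 47 = 8^2 = 17
  -> s = B^a = 17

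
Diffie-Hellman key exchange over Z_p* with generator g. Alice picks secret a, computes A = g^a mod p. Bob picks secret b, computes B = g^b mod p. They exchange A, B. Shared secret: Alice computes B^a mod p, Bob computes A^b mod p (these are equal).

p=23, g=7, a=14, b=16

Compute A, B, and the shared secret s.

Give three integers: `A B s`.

A = 7^14 mod 23  (bits of 14 = 1110)
  bit 0 = 1: r = r^2 * 7 mod 23 = 1^2 * 7 = 1*7 = 7
  bit 1 = 1: r = r^2 * 7 mod 23 = 7^2 * 7 = 3*7 = 21
  bit 2 = 1: r = r^2 * 7 mod 23 = 21^2 * 7 = 4*7 = 5
  bit 3 = 0: r = r^2 mod 23 = 5^2 = 2
  -> A = 2
B = 7^16 mod 23  (bits of 16 = 10000)
  bit 0 = 1: r = r^2 * 7 mod 23 = 1^2 * 7 = 1*7 = 7
  bit 1 = 0: r = r^2 mod 23 = 7^2 = 3
  bit 2 = 0: r = r^2 mod 23 = 3^2 = 9
  bit 3 = 0: r = r^2 mod 23 = 9^2 = 12
  bit 4 = 0: r = r^2 mod 23 = 12^2 = 6
  -> B = 6
s = B^a = 6^14 mod 23  (bits of 14 = 1110)
  bit 0 = 1: r = r^2 * 6 mod 23 = 1^2 * 6 = 1*6 = 6
  bit 1 = 1: r = r^2 * 6 mod 23 = 6^2 * 6 = 13*6 = 9
  bit 2 = 1: r = r^2 * 6 mod 23 = 9^2 * 6 = 12*6 = 3
  bit 3 = 0: r = r^2 mod 23 = 3^2 = 9
  -> s = B^a = 9

Answer: 2 6 9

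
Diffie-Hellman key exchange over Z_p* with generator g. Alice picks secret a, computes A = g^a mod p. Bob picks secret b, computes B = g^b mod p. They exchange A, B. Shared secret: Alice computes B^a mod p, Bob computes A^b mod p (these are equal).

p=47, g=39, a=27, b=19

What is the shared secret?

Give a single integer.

Answer: 35

Derivation:
A = 39^27 mod 47  (bits of 27 = 11011)
  bit 0 = 1: r = r^2 * 39 mod 47 = 1^2 * 39 = 1*39 = 39
  bit 1 = 1: r = r^2 * 39 mod 47 = 39^2 * 39 = 17*39 = 5
  bit 2 = 0: r = r^2 mod 47 = 5^2 = 25
  bit 3 = 1: r = r^2 * 39 mod 47 = 25^2 * 39 = 14*39 = 29
  bit 4 = 1: r = r^2 * 39 mod 47 = 29^2 * 39 = 42*39 = 40
  -> A = 40
B = 39^19 mod 47  (bits of 19 = 10011)
  bit 0 = 1: r = r^2 * 39 mod 47 = 1^2 * 39 = 1*39 = 39
  bit 1 = 0: r = r^2 mod 47 = 39^2 = 17
  bit 2 = 0: r = r^2 mod 47 = 17^2 = 7
  bit 3 = 1: r = r^2 * 39 mod 47 = 7^2 * 39 = 2*39 = 31
  bit 4 = 1: r = r^2 * 39 mod 47 = 31^2 * 39 = 21*39 = 20
  -> B = 20
s = B^a = 20^27 mod 47  (bits of 27 = 11011)
  bit 0 = 1: r = r^2 * 20 mod 47 = 1^2 * 20 = 1*20 = 20
  bit 1 = 1: r = r^2 * 20 mod 47 = 20^2 * 20 = 24*20 = 10
  bit 2 = 0: r = r^2 mod 47 = 10^2 = 6
  bit 3 = 1: r = r^2 * 20 mod 47 = 6^2 * 20 = 36*20 = 15
  bit 4 = 1: r = r^2 * 20 mod 47 = 15^2 * 20 = 37*20 = 35
  -> s = B^a = 35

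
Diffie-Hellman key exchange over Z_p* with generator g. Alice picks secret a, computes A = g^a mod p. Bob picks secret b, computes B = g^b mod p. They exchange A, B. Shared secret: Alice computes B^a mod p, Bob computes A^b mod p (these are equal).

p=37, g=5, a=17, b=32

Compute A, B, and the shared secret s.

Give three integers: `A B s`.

Answer: 22 9 33

Derivation:
A = 5^17 mod 37  (bits of 17 = 10001)
  bit 0 = 1: r = r^2 * 5 mod 37 = 1^2 * 5 = 1*5 = 5
  bit 1 = 0: r = r^2 mod 37 = 5^2 = 25
  bit 2 = 0: r = r^2 mod 37 = 25^2 = 33
  bit 3 = 0: r = r^2 mod 37 = 33^2 = 16
  bit 4 = 1: r = r^2 * 5 mod 37 = 16^2 * 5 = 34*5 = 22
  -> A = 22
B = 5^32 mod 37  (bits of 32 = 100000)
  bit 0 = 1: r = r^2 * 5 mod 37 = 1^2 * 5 = 1*5 = 5
  bit 1 = 0: r = r^2 mod 37 = 5^2 = 25
  bit 2 = 0: r = r^2 mod 37 = 25^2 = 33
  bit 3 = 0: r = r^2 mod 37 = 33^2 = 16
  bit 4 = 0: r = r^2 mod 37 = 16^2 = 34
  bit 5 = 0: r = r^2 mod 37 = 34^2 = 9
  -> B = 9
s = B^a = 9^17 mod 37  (bits of 17 = 10001)
  bit 0 = 1: r = r^2 * 9 mod 37 = 1^2 * 9 = 1*9 = 9
  bit 1 = 0: r = r^2 mod 37 = 9^2 = 7
  bit 2 = 0: r = r^2 mod 37 = 7^2 = 12
  bit 3 = 0: r = r^2 mod 37 = 12^2 = 33
  bit 4 = 1: r = r^2 * 9 mod 37 = 33^2 * 9 = 16*9 = 33
  -> s = B^a = 33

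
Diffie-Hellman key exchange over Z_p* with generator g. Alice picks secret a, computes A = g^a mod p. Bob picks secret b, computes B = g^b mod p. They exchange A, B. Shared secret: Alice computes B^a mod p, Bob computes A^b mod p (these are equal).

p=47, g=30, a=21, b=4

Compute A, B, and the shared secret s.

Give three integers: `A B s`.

Answer: 20 2 12

Derivation:
A = 30^21 mod 47  (bits of 21 = 10101)
  bit 0 = 1: r = r^2 * 30 mod 47 = 1^2 * 30 = 1*30 = 30
  bit 1 = 0: r = r^2 mod 47 = 30^2 = 7
  bit 2 = 1: r = r^2 * 30 mod 47 = 7^2 * 30 = 2*30 = 13
  bit 3 = 0: r = r^2 mod 47 = 13^2 = 28
  bit 4 = 1: r = r^2 * 30 mod 47 = 28^2 * 30 = 32*30 = 20
  -> A = 20
B = 30^4 mod 47  (bits of 4 = 100)
  bit 0 = 1: r = r^2 * 30 mod 47 = 1^2 * 30 = 1*30 = 30
  bit 1 = 0: r = r^2 mod 47 = 30^2 = 7
  bit 2 = 0: r = r^2 mod 47 = 7^2 = 2
  -> B = 2
s = B^a = 2^21 mod 47  (bits of 21 = 10101)
  bit 0 = 1: r = r^2 * 2 mod 47 = 1^2 * 2 = 1*2 = 2
  bit 1 = 0: r = r^2 mod 47 = 2^2 = 4
  bit 2 = 1: r = r^2 * 2 mod 47 = 4^2 * 2 = 16*2 = 32
  bit 3 = 0: r = r^2 mod 47 = 32^2 = 37
  bit 4 = 1: r = r^2 * 2 mod 47 = 37^2 * 2 = 6*2 = 12
  -> s = B^a = 12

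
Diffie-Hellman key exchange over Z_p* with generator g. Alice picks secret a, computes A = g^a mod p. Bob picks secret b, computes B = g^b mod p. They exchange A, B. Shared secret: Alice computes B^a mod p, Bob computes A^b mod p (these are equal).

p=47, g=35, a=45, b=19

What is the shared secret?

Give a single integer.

Answer: 38

Derivation:
A = 35^45 mod 47  (bits of 45 = 101101)
  bit 0 = 1: r = r^2 * 35 mod 47 = 1^2 * 35 = 1*35 = 35
  bit 1 = 0: r = r^2 mod 47 = 35^2 = 3
  bit 2 = 1: r = r^2 * 35 mod 47 = 3^2 * 35 = 9*35 = 33
  bit 3 = 1: r = r^2 * 35 mod 47 = 33^2 * 35 = 8*35 = 45
  bit 4 = 0: r = r^2 mod 47 = 45^2 = 4
  bit 5 = 1: r = r^2 * 35 mod 47 = 4^2 * 35 = 16*35 = 43
  -> A = 43
B = 35^19 mod 47  (bits of 19 = 10011)
  bit 0 = 1: r = r^2 * 35 mod 47 = 1^2 * 35 = 1*35 = 35
  bit 1 = 0: r = r^2 mod 47 = 35^2 = 3
  bit 2 = 0: r = r^2 mod 47 = 3^2 = 9
  bit 3 = 1: r = r^2 * 35 mod 47 = 9^2 * 35 = 34*35 = 15
  bit 4 = 1: r = r^2 * 35 mod 47 = 15^2 * 35 = 37*35 = 26
  -> B = 26
s = B^a = 26^45 mod 47  (bits of 45 = 101101)
  bit 0 = 1: r = r^2 * 26 mod 47 = 1^2 * 26 = 1*26 = 26
  bit 1 = 0: r = r^2 mod 47 = 26^2 = 18
  bit 2 = 1: r = r^2 * 26 mod 47 = 18^2 * 26 = 42*26 = 11
  bit 3 = 1: r = r^2 * 26 mod 47 = 11^2 * 26 = 27*26 = 44
  bit 4 = 0: r = r^2 mod 47 = 44^2 = 9
  bit 5 = 1: r = r^2 * 26 mod 47 = 9^2 * 26 = 34*26 = 38
  -> s = B^a = 38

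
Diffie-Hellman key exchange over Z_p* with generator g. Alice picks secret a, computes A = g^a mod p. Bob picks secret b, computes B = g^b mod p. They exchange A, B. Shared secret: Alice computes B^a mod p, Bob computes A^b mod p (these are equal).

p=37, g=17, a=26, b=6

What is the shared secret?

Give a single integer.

A = 17^26 mod 37  (bits of 26 = 11010)
  bit 0 = 1: r = r^2 * 17 mod 37 = 1^2 * 17 = 1*17 = 17
  bit 1 = 1: r = r^2 * 17 mod 37 = 17^2 * 17 = 30*17 = 29
  bit 2 = 0: r = r^2 mod 37 = 29^2 = 27
  bit 3 = 1: r = r^2 * 17 mod 37 = 27^2 * 17 = 26*17 = 35
  bit 4 = 0: r = r^2 mod 37 = 35^2 = 4
  -> A = 4
B = 17^6 mod 37  (bits of 6 = 110)
  bit 0 = 1: r = r^2 * 17 mod 37 = 1^2 * 17 = 1*17 = 17
  bit 1 = 1: r = r^2 * 17 mod 37 = 17^2 * 17 = 30*17 = 29
  bit 2 = 0: r = r^2 mod 37 = 29^2 = 27
  -> B = 27
s = B^a = 27^26 mod 37  (bits of 26 = 11010)
  bit 0 = 1: r = r^2 * 27 mod 37 = 1^2 * 27 = 1*27 = 27
  bit 1 = 1: r = r^2 * 27 mod 37 = 27^2 * 27 = 26*27 = 36
  bit 2 = 0: r = r^2 mod 37 = 36^2 = 1
  bit 3 = 1: r = r^2 * 27 mod 37 = 1^2 * 27 = 1*27 = 27
  bit 4 = 0: r = r^2 mod 37 = 27^2 = 26
  -> s = B^a = 26

Answer: 26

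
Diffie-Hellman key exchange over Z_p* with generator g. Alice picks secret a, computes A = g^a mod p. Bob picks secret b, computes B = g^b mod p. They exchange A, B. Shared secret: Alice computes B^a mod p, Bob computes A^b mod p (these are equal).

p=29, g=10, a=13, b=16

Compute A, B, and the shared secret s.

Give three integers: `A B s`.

A = 10^13 mod 29  (bits of 13 = 1101)
  bit 0 = 1: r = r^2 * 10 mod 29 = 1^2 * 10 = 1*10 = 10
  bit 1 = 1: r = r^2 * 10 mod 29 = 10^2 * 10 = 13*10 = 14
  bit 2 = 0: r = r^2 mod 29 = 14^2 = 22
  bit 3 = 1: r = r^2 * 10 mod 29 = 22^2 * 10 = 20*10 = 26
  -> A = 26
B = 10^16 mod 29  (bits of 16 = 10000)
  bit 0 = 1: r = r^2 * 10 mod 29 = 1^2 * 10 = 1*10 = 10
  bit 1 = 0: r = r^2 mod 29 = 10^2 = 13
  bit 2 = 0: r = r^2 mod 29 = 13^2 = 24
  bit 3 = 0: r = r^2 mod 29 = 24^2 = 25
  bit 4 = 0: r = r^2 mod 29 = 25^2 = 16
  -> B = 16
s = B^a = 16^13 mod 29  (bits of 13 = 1101)
  bit 0 = 1: r = r^2 * 16 mod 29 = 1^2 * 16 = 1*16 = 16
  bit 1 = 1: r = r^2 * 16 mod 29 = 16^2 * 16 = 24*16 = 7
  bit 2 = 0: r = r^2 mod 29 = 7^2 = 20
  bit 3 = 1: r = r^2 * 16 mod 29 = 20^2 * 16 = 23*16 = 20
  -> s = B^a = 20

Answer: 26 16 20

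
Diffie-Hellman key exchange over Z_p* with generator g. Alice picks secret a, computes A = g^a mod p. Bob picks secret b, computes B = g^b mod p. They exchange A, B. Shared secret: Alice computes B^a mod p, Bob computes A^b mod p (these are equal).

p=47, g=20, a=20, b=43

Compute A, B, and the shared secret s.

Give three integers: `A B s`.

Answer: 14 33 34

Derivation:
A = 20^20 mod 47  (bits of 20 = 10100)
  bit 0 = 1: r = r^2 * 20 mod 47 = 1^2 * 20 = 1*20 = 20
  bit 1 = 0: r = r^2 mod 47 = 20^2 = 24
  bit 2 = 1: r = r^2 * 20 mod 47 = 24^2 * 20 = 12*20 = 5
  bit 3 = 0: r = r^2 mod 47 = 5^2 = 25
  bit 4 = 0: r = r^2 mod 47 = 25^2 = 14
  -> A = 14
B = 20^43 mod 47  (bits of 43 = 101011)
  bit 0 = 1: r = r^2 * 20 mod 47 = 1^2 * 20 = 1*20 = 20
  bit 1 = 0: r = r^2 mod 47 = 20^2 = 24
  bit 2 = 1: r = r^2 * 20 mod 47 = 24^2 * 20 = 12*20 = 5
  bit 3 = 0: r = r^2 mod 47 = 5^2 = 25
  bit 4 = 1: r = r^2 * 20 mod 47 = 25^2 * 20 = 14*20 = 45
  bit 5 = 1: r = r^2 * 20 mod 47 = 45^2 * 20 = 4*20 = 33
  -> B = 33
s = B^a = 33^20 mod 47  (bits of 20 = 10100)
  bit 0 = 1: r = r^2 * 33 mod 47 = 1^2 * 33 = 1*33 = 33
  bit 1 = 0: r = r^2 mod 47 = 33^2 = 8
  bit 2 = 1: r = r^2 * 33 mod 47 = 8^2 * 33 = 17*33 = 44
  bit 3 = 0: r = r^2 mod 47 = 44^2 = 9
  bit 4 = 0: r = r^2 mod 47 = 9^2 = 34
  -> s = B^a = 34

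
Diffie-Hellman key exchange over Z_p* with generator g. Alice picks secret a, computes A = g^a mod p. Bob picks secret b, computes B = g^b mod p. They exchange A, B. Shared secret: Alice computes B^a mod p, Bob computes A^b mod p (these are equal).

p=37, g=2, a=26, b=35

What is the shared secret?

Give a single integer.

Answer: 25

Derivation:
A = 2^26 mod 37  (bits of 26 = 11010)
  bit 0 = 1: r = r^2 * 2 mod 37 = 1^2 * 2 = 1*2 = 2
  bit 1 = 1: r = r^2 * 2 mod 37 = 2^2 * 2 = 4*2 = 8
  bit 2 = 0: r = r^2 mod 37 = 8^2 = 27
  bit 3 = 1: r = r^2 * 2 mod 37 = 27^2 * 2 = 26*2 = 15
  bit 4 = 0: r = r^2 mod 37 = 15^2 = 3
  -> A = 3
B = 2^35 mod 37  (bits of 35 = 100011)
  bit 0 = 1: r = r^2 * 2 mod 37 = 1^2 * 2 = 1*2 = 2
  bit 1 = 0: r = r^2 mod 37 = 2^2 = 4
  bit 2 = 0: r = r^2 mod 37 = 4^2 = 16
  bit 3 = 0: r = r^2 mod 37 = 16^2 = 34
  bit 4 = 1: r = r^2 * 2 mod 37 = 34^2 * 2 = 9*2 = 18
  bit 5 = 1: r = r^2 * 2 mod 37 = 18^2 * 2 = 28*2 = 19
  -> B = 19
s = B^a = 19^26 mod 37  (bits of 26 = 11010)
  bit 0 = 1: r = r^2 * 19 mod 37 = 1^2 * 19 = 1*19 = 19
  bit 1 = 1: r = r^2 * 19 mod 37 = 19^2 * 19 = 28*19 = 14
  bit 2 = 0: r = r^2 mod 37 = 14^2 = 11
  bit 3 = 1: r = r^2 * 19 mod 37 = 11^2 * 19 = 10*19 = 5
  bit 4 = 0: r = r^2 mod 37 = 5^2 = 25
  -> s = B^a = 25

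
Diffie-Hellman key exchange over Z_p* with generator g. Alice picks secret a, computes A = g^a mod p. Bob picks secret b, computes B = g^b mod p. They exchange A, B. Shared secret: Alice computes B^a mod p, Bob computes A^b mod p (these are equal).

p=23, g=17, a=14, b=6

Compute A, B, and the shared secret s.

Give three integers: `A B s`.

Answer: 9 12 3

Derivation:
A = 17^14 mod 23  (bits of 14 = 1110)
  bit 0 = 1: r = r^2 * 17 mod 23 = 1^2 * 17 = 1*17 = 17
  bit 1 = 1: r = r^2 * 17 mod 23 = 17^2 * 17 = 13*17 = 14
  bit 2 = 1: r = r^2 * 17 mod 23 = 14^2 * 17 = 12*17 = 20
  bit 3 = 0: r = r^2 mod 23 = 20^2 = 9
  -> A = 9
B = 17^6 mod 23  (bits of 6 = 110)
  bit 0 = 1: r = r^2 * 17 mod 23 = 1^2 * 17 = 1*17 = 17
  bit 1 = 1: r = r^2 * 17 mod 23 = 17^2 * 17 = 13*17 = 14
  bit 2 = 0: r = r^2 mod 23 = 14^2 = 12
  -> B = 12
s = B^a = 12^14 mod 23  (bits of 14 = 1110)
  bit 0 = 1: r = r^2 * 12 mod 23 = 1^2 * 12 = 1*12 = 12
  bit 1 = 1: r = r^2 * 12 mod 23 = 12^2 * 12 = 6*12 = 3
  bit 2 = 1: r = r^2 * 12 mod 23 = 3^2 * 12 = 9*12 = 16
  bit 3 = 0: r = r^2 mod 23 = 16^2 = 3
  -> s = B^a = 3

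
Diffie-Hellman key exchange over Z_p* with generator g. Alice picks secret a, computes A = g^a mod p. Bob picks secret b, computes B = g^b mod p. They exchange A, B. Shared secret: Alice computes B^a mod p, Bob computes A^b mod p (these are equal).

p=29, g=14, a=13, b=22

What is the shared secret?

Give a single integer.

A = 14^13 mod 29  (bits of 13 = 1101)
  bit 0 = 1: r = r^2 * 14 mod 29 = 1^2 * 14 = 1*14 = 14
  bit 1 = 1: r = r^2 * 14 mod 29 = 14^2 * 14 = 22*14 = 18
  bit 2 = 0: r = r^2 mod 29 = 18^2 = 5
  bit 3 = 1: r = r^2 * 14 mod 29 = 5^2 * 14 = 25*14 = 2
  -> A = 2
B = 14^22 mod 29  (bits of 22 = 10110)
  bit 0 = 1: r = r^2 * 14 mod 29 = 1^2 * 14 = 1*14 = 14
  bit 1 = 0: r = r^2 mod 29 = 14^2 = 22
  bit 2 = 1: r = r^2 * 14 mod 29 = 22^2 * 14 = 20*14 = 19
  bit 3 = 1: r = r^2 * 14 mod 29 = 19^2 * 14 = 13*14 = 8
  bit 4 = 0: r = r^2 mod 29 = 8^2 = 6
  -> B = 6
s = B^a = 6^13 mod 29  (bits of 13 = 1101)
  bit 0 = 1: r = r^2 * 6 mod 29 = 1^2 * 6 = 1*6 = 6
  bit 1 = 1: r = r^2 * 6 mod 29 = 6^2 * 6 = 7*6 = 13
  bit 2 = 0: r = r^2 mod 29 = 13^2 = 24
  bit 3 = 1: r = r^2 * 6 mod 29 = 24^2 * 6 = 25*6 = 5
  -> s = B^a = 5

Answer: 5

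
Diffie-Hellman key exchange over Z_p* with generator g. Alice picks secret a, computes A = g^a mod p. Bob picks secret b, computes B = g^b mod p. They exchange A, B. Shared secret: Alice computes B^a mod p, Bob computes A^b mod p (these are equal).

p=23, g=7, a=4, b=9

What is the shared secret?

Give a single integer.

A = 7^4 mod 23  (bits of 4 = 100)
  bit 0 = 1: r = r^2 * 7 mod 23 = 1^2 * 7 = 1*7 = 7
  bit 1 = 0: r = r^2 mod 23 = 7^2 = 3
  bit 2 = 0: r = r^2 mod 23 = 3^2 = 9
  -> A = 9
B = 7^9 mod 23  (bits of 9 = 1001)
  bit 0 = 1: r = r^2 * 7 mod 23 = 1^2 * 7 = 1*7 = 7
  bit 1 = 0: r = r^2 mod 23 = 7^2 = 3
  bit 2 = 0: r = r^2 mod 23 = 3^2 = 9
  bit 3 = 1: r = r^2 * 7 mod 23 = 9^2 * 7 = 12*7 = 15
  -> B = 15
s = B^a = 15^4 mod 23  (bits of 4 = 100)
  bit 0 = 1: r = r^2 * 15 mod 23 = 1^2 * 15 = 1*15 = 15
  bit 1 = 0: r = r^2 mod 23 = 15^2 = 18
  bit 2 = 0: r = r^2 mod 23 = 18^2 = 2
  -> s = B^a = 2

Answer: 2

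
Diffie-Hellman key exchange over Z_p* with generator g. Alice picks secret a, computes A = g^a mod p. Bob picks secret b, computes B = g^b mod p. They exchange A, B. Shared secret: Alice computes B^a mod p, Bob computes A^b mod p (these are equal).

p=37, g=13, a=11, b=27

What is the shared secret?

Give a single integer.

A = 13^11 mod 37  (bits of 11 = 1011)
  bit 0 = 1: r = r^2 * 13 mod 37 = 1^2 * 13 = 1*13 = 13
  bit 1 = 0: r = r^2 mod 37 = 13^2 = 21
  bit 2 = 1: r = r^2 * 13 mod 37 = 21^2 * 13 = 34*13 = 35
  bit 3 = 1: r = r^2 * 13 mod 37 = 35^2 * 13 = 4*13 = 15
  -> A = 15
B = 13^27 mod 37  (bits of 27 = 11011)
  bit 0 = 1: r = r^2 * 13 mod 37 = 1^2 * 13 = 1*13 = 13
  bit 1 = 1: r = r^2 * 13 mod 37 = 13^2 * 13 = 21*13 = 14
  bit 2 = 0: r = r^2 mod 37 = 14^2 = 11
  bit 3 = 1: r = r^2 * 13 mod 37 = 11^2 * 13 = 10*13 = 19
  bit 4 = 1: r = r^2 * 13 mod 37 = 19^2 * 13 = 28*13 = 31
  -> B = 31
s = B^a = 31^11 mod 37  (bits of 11 = 1011)
  bit 0 = 1: r = r^2 * 31 mod 37 = 1^2 * 31 = 1*31 = 31
  bit 1 = 0: r = r^2 mod 37 = 31^2 = 36
  bit 2 = 1: r = r^2 * 31 mod 37 = 36^2 * 31 = 1*31 = 31
  bit 3 = 1: r = r^2 * 31 mod 37 = 31^2 * 31 = 36*31 = 6
  -> s = B^a = 6

Answer: 6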